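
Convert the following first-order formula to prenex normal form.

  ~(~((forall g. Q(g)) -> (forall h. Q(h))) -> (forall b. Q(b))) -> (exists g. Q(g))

First replace A → B with ¬A ∨ B.
  ~~(~~(~(forall g. Q(g)) | (forall h. Q(h))) | (forall b. Q(b))) | (exists g. Q(g))
Drive negations inward (¬∀x A ≡ ∃x ¬A, ¬∃x A ≡ ∀x ¬A, De Morgan for ∧/∨):
  (exists g. ~Q(g)) | (forall h. Q(h)) | (forall b. Q(b)) | (exists g. Q(g))
Give each quantifier a distinct variable: g↦y.
  (exists g. ~Q(g)) | (forall h. Q(h)) | (forall b. Q(b)) | (exists y. Q(y))
Finally move all quantifiers to the prefix:
  exists g. forall h. forall b. exists y. (~Q(g) | Q(h) | Q(b) | Q(y))

exists g. forall h. forall b. exists y. (~Q(g) | Q(h) | Q(b) | Q(y))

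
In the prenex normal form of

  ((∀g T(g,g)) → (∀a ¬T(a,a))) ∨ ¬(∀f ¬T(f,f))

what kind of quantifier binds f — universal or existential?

First replace A → B with ¬A ∨ B.
  ¬(∀g T(g,g)) ∨ (∀a ¬T(a,a)) ∨ ¬(∀f ¬T(f,f))
Drive negations inward (¬∀x A ≡ ∃x ¬A, ¬∃x A ≡ ∀x ¬A, De Morgan for ∧/∨):
  (∃g ¬T(g,g)) ∨ (∀a ¬T(a,a)) ∨ (∃f T(f,f))
All bound variables are already distinct, so no renaming is needed.
Finally move all quantifiers to the prefix:
  ∃g ∀a ∃f (¬T(g,g) ∨ ¬T(a,a) ∨ T(f,f))
The quantifier ∀f sits under an odd number of negations (counting the antecedent side of each →), so it flips to ∃f.

existential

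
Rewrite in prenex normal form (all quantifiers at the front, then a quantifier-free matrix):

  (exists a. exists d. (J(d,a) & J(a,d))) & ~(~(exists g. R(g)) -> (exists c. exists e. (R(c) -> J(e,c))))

Eliminate → and ↔ using ¬ and ∨.
  (exists a. exists d. (J(d,a) & J(a,d))) & ~(~~(exists g. R(g)) | (exists c. exists e. (~R(c) | J(e,c))))
Move each ¬ inward, flipping quantifiers it crosses:
  (exists a. exists d. (J(d,a) & J(a,d))) & (forall g. ~R(g)) & (forall c. forall e. (R(c) & ~J(e,c)))
Pull the quantifiers to the front (each side's bound variable is not free in the other side):
  exists a. exists d. forall g. forall c. forall e. (J(d,a) & J(a,d) & ~R(g) & R(c) & ~J(e,c))

exists a. exists d. forall g. forall c. forall e. (J(d,a) & J(a,d) & ~R(g) & R(c) & ~J(e,c))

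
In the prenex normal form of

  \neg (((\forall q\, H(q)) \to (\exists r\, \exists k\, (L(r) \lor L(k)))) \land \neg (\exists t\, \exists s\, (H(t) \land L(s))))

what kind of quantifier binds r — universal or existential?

universal

Eliminate → and ↔ using ¬ and ∨.
  \neg ((\neg (\forall q\, H(q)) \lor (\exists r\, \exists k\, (L(r) \lor L(k)))) \land \neg (\exists t\, \exists s\, (H(t) \land L(s))))
Push ¬ through the quantifiers and connectives to reach negation normal form:
  (\forall q\, H(q)) \land (\forall r\, \forall k\, (\neg L(r) \land \neg L(k))) \lor (\exists t\, \exists s\, (H(t) \land L(s)))
Finally move all quantifiers to the prefix:
  \forall q\, \forall r\, \forall k\, \exists t\, \exists s\, (H(q) \land \neg L(r) \land \neg L(k) \lor H(t) \land L(s))
The quantifier \exists r sits under an odd number of negations (counting the antecedent side of each →), so it flips to \forall r.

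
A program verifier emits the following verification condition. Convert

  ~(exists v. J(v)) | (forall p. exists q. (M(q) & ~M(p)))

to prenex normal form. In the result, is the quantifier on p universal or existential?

Drive negations inward (¬∀x A ≡ ∃x ¬A, ¬∃x A ≡ ∀x ¬A, De Morgan for ∧/∨):
  (forall v. ~J(v)) | (forall p. exists q. (M(q) & ~M(p)))
All bound variables are already distinct, so no renaming is needed.
Pull the quantifiers to the front (each side's bound variable is not free in the other side):
  forall v. forall p. exists q. (~J(v) | M(q) & ~M(p))
The quantifier forall p sits under an even number of negations, so it remains universal.

universal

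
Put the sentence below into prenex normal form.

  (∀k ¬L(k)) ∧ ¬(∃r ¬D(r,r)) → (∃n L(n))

First replace A → B with ¬A ∨ B.
  ¬((∀k ¬L(k)) ∧ ¬(∃r ¬D(r,r))) ∨ (∃n L(n))
Push ¬ through the quantifiers and connectives to reach negation normal form:
  (∃k L(k)) ∨ (∃r ¬D(r,r)) ∨ (∃n L(n))
All bound variables are already distinct, so no renaming is needed.
Finally move all quantifiers to the prefix:
  ∃k ∃r ∃n (L(k) ∨ ¬D(r,r) ∨ L(n))

∃k ∃r ∃n (L(k) ∨ ¬D(r,r) ∨ L(n))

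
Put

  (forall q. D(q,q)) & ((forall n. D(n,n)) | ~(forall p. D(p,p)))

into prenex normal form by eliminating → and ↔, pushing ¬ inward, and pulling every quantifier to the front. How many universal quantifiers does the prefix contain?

Drive negations inward (¬∀x A ≡ ∃x ¬A, ¬∃x A ≡ ∀x ¬A, De Morgan for ∧/∨):
  (forall q. D(q,q)) & ((forall n. D(n,n)) | (exists p. ~D(p,p)))
All bound variables are already distinct, so no renaming is needed.
Extract every quantifier outward, since the variables are now distinct and don't occur free across branches:
  forall q. forall n. exists p. (D(q,q) & (D(n,n) | ~D(p,p)))
The prefix is forall q forall n exists p: 2 universal, 1 existential.

2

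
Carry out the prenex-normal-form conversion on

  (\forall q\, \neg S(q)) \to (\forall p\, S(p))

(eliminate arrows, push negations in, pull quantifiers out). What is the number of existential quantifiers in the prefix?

1

Eliminate → and ↔ using ¬ and ∨.
  \neg (\forall q\, \neg S(q)) \lor (\forall p\, S(p))
Drive negations inward (¬∀x A ≡ ∃x ¬A, ¬∃x A ≡ ∀x ¬A, De Morgan for ∧/∨):
  (\exists q\, S(q)) \lor (\forall p\, S(p))
All bound variables are already distinct, so no renaming is needed.
Pull the quantifiers to the front (each side's bound variable is not free in the other side):
  \exists q\, \forall p\, (S(q) \lor S(p))
The prefix is \exists q \forall p: 1 universal, 1 existential.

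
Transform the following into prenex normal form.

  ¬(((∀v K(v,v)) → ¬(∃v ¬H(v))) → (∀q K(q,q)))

∃v ∀c ∃q ((¬K(v,v) ∨ H(c)) ∧ ¬K(q,q))

First replace A → B with ¬A ∨ B.
  ¬(¬(¬(∀v K(v,v)) ∨ ¬(∃v ¬H(v))) ∨ (∀q K(q,q)))
Move each ¬ inward, flipping quantifiers it crosses:
  ((∃v ¬K(v,v)) ∨ (∀v H(v))) ∧ (∃q ¬K(q,q))
Give each quantifier a distinct variable: v↦c.
  ((∃v ¬K(v,v)) ∨ (∀c H(c))) ∧ (∃q ¬K(q,q))
Finally move all quantifiers to the prefix:
  ∃v ∀c ∃q ((¬K(v,v) ∨ H(c)) ∧ ¬K(q,q))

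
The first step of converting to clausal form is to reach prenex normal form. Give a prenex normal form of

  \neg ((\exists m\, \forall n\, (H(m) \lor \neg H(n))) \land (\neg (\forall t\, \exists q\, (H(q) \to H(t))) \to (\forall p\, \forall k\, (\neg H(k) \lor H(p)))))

First replace A → B with ¬A ∨ B.
  \neg ((\exists m\, \forall n\, (H(m) \lor \neg H(n))) \land (\neg \neg (\forall t\, \exists q\, (\neg H(q) \lor H(t))) \lor (\forall p\, \forall k\, (\neg H(k) \lor H(p)))))
Drive negations inward (¬∀x A ≡ ∃x ¬A, ¬∃x A ≡ ∀x ¬A, De Morgan for ∧/∨):
  (\forall m\, \exists n\, (\neg H(m) \land H(n))) \lor (\exists t\, \forall q\, (H(q) \land \neg H(t))) \land (\exists p\, \exists k\, (H(k) \land \neg H(p)))
All bound variables are already distinct, so no renaming is needed.
Finally move all quantifiers to the prefix:
  \forall m\, \exists n\, \exists t\, \forall q\, \exists p\, \exists k\, (\neg H(m) \land H(n) \lor H(q) \land \neg H(t) \land H(k) \land \neg H(p))

\forall m\, \exists n\, \exists t\, \forall q\, \exists p\, \exists k\, (\neg H(m) \land H(n) \lor H(q) \land \neg H(t) \land H(k) \land \neg H(p))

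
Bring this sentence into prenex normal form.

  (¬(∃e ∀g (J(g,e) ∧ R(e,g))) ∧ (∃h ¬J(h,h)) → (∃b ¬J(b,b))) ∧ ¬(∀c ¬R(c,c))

First replace A → B with ¬A ∨ B.
  (¬(¬(∃e ∀g (J(g,e) ∧ R(e,g))) ∧ (∃h ¬J(h,h))) ∨ (∃b ¬J(b,b))) ∧ ¬(∀c ¬R(c,c))
Move each ¬ inward, flipping quantifiers it crosses:
  ((∃e ∀g (J(g,e) ∧ R(e,g))) ∨ (∀h J(h,h)) ∨ (∃b ¬J(b,b))) ∧ (∃c R(c,c))
Pull the quantifiers to the front (each side's bound variable is not free in the other side):
  ∃e ∀g ∀h ∃b ∃c ((J(g,e) ∧ R(e,g) ∨ J(h,h) ∨ ¬J(b,b)) ∧ R(c,c))

∃e ∀g ∀h ∃b ∃c ((J(g,e) ∧ R(e,g) ∨ J(h,h) ∨ ¬J(b,b)) ∧ R(c,c))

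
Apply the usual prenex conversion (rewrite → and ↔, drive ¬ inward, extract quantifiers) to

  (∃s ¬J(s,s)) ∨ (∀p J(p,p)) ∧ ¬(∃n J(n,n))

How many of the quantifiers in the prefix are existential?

1

Move each ¬ inward, flipping quantifiers it crosses:
  (∃s ¬J(s,s)) ∨ (∀p J(p,p)) ∧ (∀n ¬J(n,n))
All bound variables are already distinct, so no renaming is needed.
Pull the quantifiers to the front (each side's bound variable is not free in the other side):
  ∃s ∀p ∀n (¬J(s,s) ∨ J(p,p) ∧ ¬J(n,n))
The prefix is ∃s ∀p ∀n: 2 universal, 1 existential.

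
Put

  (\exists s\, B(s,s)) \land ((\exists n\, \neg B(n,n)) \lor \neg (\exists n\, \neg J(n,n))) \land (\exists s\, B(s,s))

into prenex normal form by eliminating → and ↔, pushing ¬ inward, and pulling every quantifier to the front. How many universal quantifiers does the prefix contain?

1

Push ¬ through the quantifiers and connectives to reach negation normal form:
  (\exists s\, B(s,s)) \land ((\exists n\, \neg B(n,n)) \lor (\forall n\, J(n,n))) \land (\exists s\, B(s,s))
Give each quantifier a distinct variable: n↦u, s↦z1.
  (\exists s\, B(s,s)) \land ((\exists n\, \neg B(n,n)) \lor (\forall u\, J(u,u))) \land (\exists z1\, B(z1,z1))
Pull the quantifiers to the front (each side's bound variable is not free in the other side):
  \exists s\, \exists n\, \forall u\, \exists z1\, (B(s,s) \land (\neg B(n,n) \lor J(u,u)) \land B(z1,z1))
The prefix is \exists s \exists n \forall u \exists z1: 1 universal, 3 existential.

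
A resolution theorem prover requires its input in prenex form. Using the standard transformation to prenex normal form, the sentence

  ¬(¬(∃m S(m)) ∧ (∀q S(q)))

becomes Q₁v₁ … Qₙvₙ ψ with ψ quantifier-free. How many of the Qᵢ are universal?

Move each ¬ inward, flipping quantifiers it crosses:
  (∃m S(m)) ∨ (∃q ¬S(q))
Pull the quantifiers to the front (each side's bound variable is not free in the other side):
  ∃m ∃q (S(m) ∨ ¬S(q))
The prefix is ∃m ∃q: 0 universal, 2 existential.

0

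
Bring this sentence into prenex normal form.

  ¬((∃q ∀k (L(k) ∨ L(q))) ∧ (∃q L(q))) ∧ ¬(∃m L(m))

Move each ¬ inward, flipping quantifiers it crosses:
  ((∀q ∃k (¬L(k) ∧ ¬L(q))) ∨ (∀q ¬L(q))) ∧ (∀m ¬L(m))
Standardize variables apart so no two quantifiers bind the same name: q↦w.
  ((∀q ∃k (¬L(k) ∧ ¬L(q))) ∨ (∀w ¬L(w))) ∧ (∀m ¬L(m))
Finally move all quantifiers to the prefix:
  ∀q ∃k ∀w ∀m ((¬L(k) ∧ ¬L(q) ∨ ¬L(w)) ∧ ¬L(m))

∀q ∃k ∀w ∀m ((¬L(k) ∧ ¬L(q) ∨ ¬L(w)) ∧ ¬L(m))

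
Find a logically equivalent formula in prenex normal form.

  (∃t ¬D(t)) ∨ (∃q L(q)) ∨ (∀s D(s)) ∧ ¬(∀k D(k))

Move each ¬ inward, flipping quantifiers it crosses:
  (∃t ¬D(t)) ∨ (∃q L(q)) ∨ (∀s D(s)) ∧ (∃k ¬D(k))
All bound variables are already distinct, so no renaming is needed.
Pull the quantifiers to the front (each side's bound variable is not free in the other side):
  ∃t ∃q ∀s ∃k (¬D(t) ∨ L(q) ∨ D(s) ∧ ¬D(k))

∃t ∃q ∀s ∃k (¬D(t) ∨ L(q) ∨ D(s) ∧ ¬D(k))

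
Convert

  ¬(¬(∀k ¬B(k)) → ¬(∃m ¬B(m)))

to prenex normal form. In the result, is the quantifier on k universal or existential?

existential

Rewrite implications/biconditionals: A → B as ¬A ∨ B.
  ¬(¬¬(∀k ¬B(k)) ∨ ¬(∃m ¬B(m)))
Push ¬ through the quantifiers and connectives to reach negation normal form:
  (∃k B(k)) ∧ (∃m ¬B(m))
All bound variables are already distinct, so no renaming is needed.
Pull the quantifiers to the front (each side's bound variable is not free in the other side):
  ∃k ∃m (B(k) ∧ ¬B(m))
The quantifier ∀k sits under an odd number of negations (counting the antecedent side of each →), so it flips to ∃k.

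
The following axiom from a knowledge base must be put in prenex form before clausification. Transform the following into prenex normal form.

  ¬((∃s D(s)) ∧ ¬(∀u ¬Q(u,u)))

∀s ∀u (¬D(s) ∨ ¬Q(u,u))

Drive negations inward (¬∀x A ≡ ∃x ¬A, ¬∃x A ≡ ∀x ¬A, De Morgan for ∧/∨):
  (∀s ¬D(s)) ∨ (∀u ¬Q(u,u))
Pull the quantifiers to the front (each side's bound variable is not free in the other side):
  ∀s ∀u (¬D(s) ∨ ¬Q(u,u))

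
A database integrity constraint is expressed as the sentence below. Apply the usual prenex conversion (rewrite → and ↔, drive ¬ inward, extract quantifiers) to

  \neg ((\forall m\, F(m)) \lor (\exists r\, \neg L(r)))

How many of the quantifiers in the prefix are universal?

Drive negations inward (¬∀x A ≡ ∃x ¬A, ¬∃x A ≡ ∀x ¬A, De Morgan for ∧/∨):
  (\exists m\, \neg F(m)) \land (\forall r\, L(r))
Extract every quantifier outward, since the variables are now distinct and don't occur free across branches:
  \exists m\, \forall r\, (\neg F(m) \land L(r))
The prefix is \exists m \forall r: 1 universal, 1 existential.

1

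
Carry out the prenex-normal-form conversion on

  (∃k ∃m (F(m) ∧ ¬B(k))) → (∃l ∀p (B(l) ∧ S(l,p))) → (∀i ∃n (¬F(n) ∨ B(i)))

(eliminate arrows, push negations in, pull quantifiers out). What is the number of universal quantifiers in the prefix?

4

Eliminate → and ↔ using ¬ and ∨.
  ¬(∃k ∃m (F(m) ∧ ¬B(k))) ∨ ¬(∃l ∀p (B(l) ∧ S(l,p))) ∨ (∀i ∃n (¬F(n) ∨ B(i)))
Drive negations inward (¬∀x A ≡ ∃x ¬A, ¬∃x A ≡ ∀x ¬A, De Morgan for ∧/∨):
  (∀k ∀m (¬F(m) ∨ B(k))) ∨ (∀l ∃p (¬B(l) ∨ ¬S(l,p))) ∨ (∀i ∃n (¬F(n) ∨ B(i)))
All bound variables are already distinct, so no renaming is needed.
Pull the quantifiers to the front (each side's bound variable is not free in the other side):
  ∀k ∀m ∀l ∃p ∀i ∃n (¬F(m) ∨ B(k) ∨ ¬B(l) ∨ ¬S(l,p) ∨ ¬F(n) ∨ B(i))
The prefix is ∀k ∀m ∀l ∃p ∀i ∃n: 4 universal, 2 existential.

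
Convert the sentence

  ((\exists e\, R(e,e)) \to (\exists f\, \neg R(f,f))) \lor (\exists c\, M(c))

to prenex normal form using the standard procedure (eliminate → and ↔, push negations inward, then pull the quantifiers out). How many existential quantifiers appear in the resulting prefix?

2

Rewrite implications/biconditionals: A → B as ¬A ∨ B.
  \neg (\exists e\, R(e,e)) \lor (\exists f\, \neg R(f,f)) \lor (\exists c\, M(c))
Drive negations inward (¬∀x A ≡ ∃x ¬A, ¬∃x A ≡ ∀x ¬A, De Morgan for ∧/∨):
  (\forall e\, \neg R(e,e)) \lor (\exists f\, \neg R(f,f)) \lor (\exists c\, M(c))
All bound variables are already distinct, so no renaming is needed.
Pull the quantifiers to the front (each side's bound variable is not free in the other side):
  \forall e\, \exists f\, \exists c\, (\neg R(e,e) \lor \neg R(f,f) \lor M(c))
The prefix is \forall e \exists f \exists c: 1 universal, 2 existential.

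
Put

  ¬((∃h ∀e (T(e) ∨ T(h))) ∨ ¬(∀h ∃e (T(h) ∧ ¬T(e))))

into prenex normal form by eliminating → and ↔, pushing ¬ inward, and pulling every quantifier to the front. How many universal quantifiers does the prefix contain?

Push ¬ through the quantifiers and connectives to reach negation normal form:
  (∀h ∃e (¬T(e) ∧ ¬T(h))) ∧ (∀h ∃e (T(h) ∧ ¬T(e)))
Give each quantifier a distinct variable: h↦y1, e↦w1.
  (∀h ∃e (¬T(e) ∧ ¬T(h))) ∧ (∀y1 ∃w1 (T(y1) ∧ ¬T(w1)))
Pull the quantifiers to the front (each side's bound variable is not free in the other side):
  ∀h ∃e ∀y1 ∃w1 (¬T(e) ∧ ¬T(h) ∧ T(y1) ∧ ¬T(w1))
The prefix is ∀h ∃e ∀y1 ∃w1: 2 universal, 2 existential.

2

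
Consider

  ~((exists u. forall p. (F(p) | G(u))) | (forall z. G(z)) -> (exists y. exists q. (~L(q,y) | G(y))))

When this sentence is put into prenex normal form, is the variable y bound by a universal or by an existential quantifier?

First replace A → B with ¬A ∨ B.
  ~(~((exists u. forall p. (F(p) | G(u))) | (forall z. G(z))) | (exists y. exists q. (~L(q,y) | G(y))))
Move each ¬ inward, flipping quantifiers it crosses:
  ((exists u. forall p. (F(p) | G(u))) | (forall z. G(z))) & (forall y. forall q. (L(q,y) & ~G(y)))
Finally move all quantifiers to the prefix:
  exists u. forall p. forall z. forall y. forall q. ((F(p) | G(u) | G(z)) & L(q,y) & ~G(y))
The quantifier exists y sits under an odd number of negations (counting the antecedent side of each →), so it flips to forall y.

universal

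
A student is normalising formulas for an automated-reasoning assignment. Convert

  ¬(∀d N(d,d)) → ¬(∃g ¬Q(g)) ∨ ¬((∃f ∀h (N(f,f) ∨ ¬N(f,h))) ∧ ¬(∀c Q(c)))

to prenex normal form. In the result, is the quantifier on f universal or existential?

Rewrite implications/biconditionals: A → B as ¬A ∨ B.
  ¬¬(∀d N(d,d)) ∨ ¬(∃g ¬Q(g)) ∨ ¬((∃f ∀h (N(f,f) ∨ ¬N(f,h))) ∧ ¬(∀c Q(c)))
Move each ¬ inward, flipping quantifiers it crosses:
  (∀d N(d,d)) ∨ (∀g Q(g)) ∨ (∀f ∃h (¬N(f,f) ∧ N(f,h))) ∨ (∀c Q(c))
Pull the quantifiers to the front (each side's bound variable is not free in the other side):
  ∀d ∀g ∀f ∃h ∀c (N(d,d) ∨ Q(g) ∨ ¬N(f,f) ∧ N(f,h) ∨ Q(c))
The quantifier ∃f sits under an odd number of negations (counting the antecedent side of each →), so it flips to ∀f.

universal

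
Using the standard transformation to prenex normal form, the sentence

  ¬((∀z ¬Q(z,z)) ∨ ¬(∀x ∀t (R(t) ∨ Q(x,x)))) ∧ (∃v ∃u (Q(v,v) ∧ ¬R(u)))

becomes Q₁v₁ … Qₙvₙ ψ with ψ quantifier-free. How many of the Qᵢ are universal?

Push ¬ through the quantifiers and connectives to reach negation normal form:
  (∃z Q(z,z)) ∧ (∀x ∀t (R(t) ∨ Q(x,x))) ∧ (∃v ∃u (Q(v,v) ∧ ¬R(u)))
All bound variables are already distinct, so no renaming is needed.
Finally move all quantifiers to the prefix:
  ∃z ∀x ∀t ∃v ∃u (Q(z,z) ∧ (R(t) ∨ Q(x,x)) ∧ Q(v,v) ∧ ¬R(u))
The prefix is ∃z ∀x ∀t ∃v ∃u: 2 universal, 3 existential.

2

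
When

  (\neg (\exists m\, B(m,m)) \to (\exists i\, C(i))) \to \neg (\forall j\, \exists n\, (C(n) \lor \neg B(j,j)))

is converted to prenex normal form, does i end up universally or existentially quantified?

First replace A → B with ¬A ∨ B.
  \neg (\neg \neg (\exists m\, B(m,m)) \lor (\exists i\, C(i))) \lor \neg (\forall j\, \exists n\, (C(n) \lor \neg B(j,j)))
Push ¬ through the quantifiers and connectives to reach negation normal form:
  (\forall m\, \neg B(m,m)) \land (\forall i\, \neg C(i)) \lor (\exists j\, \forall n\, (\neg C(n) \land B(j,j)))
Extract every quantifier outward, since the variables are now distinct and don't occur free across branches:
  \forall m\, \forall i\, \exists j\, \forall n\, (\neg B(m,m) \land \neg C(i) \lor \neg C(n) \land B(j,j))
The quantifier \exists i sits under an odd number of negations (counting the antecedent side of each →), so it flips to \forall i.

universal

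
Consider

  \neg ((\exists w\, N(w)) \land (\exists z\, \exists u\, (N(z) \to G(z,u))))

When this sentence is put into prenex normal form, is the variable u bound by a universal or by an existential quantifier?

universal

First replace A → B with ¬A ∨ B.
  \neg ((\exists w\, N(w)) \land (\exists z\, \exists u\, (\neg N(z) \lor G(z,u))))
Move each ¬ inward, flipping quantifiers it crosses:
  (\forall w\, \neg N(w)) \lor (\forall z\, \forall u\, (N(z) \land \neg G(z,u)))
Finally move all quantifiers to the prefix:
  \forall w\, \forall z\, \forall u\, (\neg N(w) \lor N(z) \land \neg G(z,u))
The quantifier \exists u sits under an odd number of negations (counting the antecedent side of each →), so it flips to \forall u.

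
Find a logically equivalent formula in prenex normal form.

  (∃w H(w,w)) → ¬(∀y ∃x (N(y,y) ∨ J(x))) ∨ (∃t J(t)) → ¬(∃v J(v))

∀w ∀y ∃x ∀t ∀v (¬H(w,w) ∨ (N(y,y) ∨ J(x)) ∧ ¬J(t) ∨ ¬J(v))

Eliminate → and ↔ using ¬ and ∨.
  ¬(∃w H(w,w)) ∨ ¬(¬(∀y ∃x (N(y,y) ∨ J(x))) ∨ (∃t J(t))) ∨ ¬(∃v J(v))
Move each ¬ inward, flipping quantifiers it crosses:
  (∀w ¬H(w,w)) ∨ (∀y ∃x (N(y,y) ∨ J(x))) ∧ (∀t ¬J(t)) ∨ (∀v ¬J(v))
All bound variables are already distinct, so no renaming is needed.
Finally move all quantifiers to the prefix:
  ∀w ∀y ∃x ∀t ∀v (¬H(w,w) ∨ (N(y,y) ∨ J(x)) ∧ ¬J(t) ∨ ¬J(v))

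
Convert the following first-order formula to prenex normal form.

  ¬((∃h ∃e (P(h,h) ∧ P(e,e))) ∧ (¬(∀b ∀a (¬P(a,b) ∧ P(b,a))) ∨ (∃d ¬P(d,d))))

∀h ∀e ∀b ∀a ∀d (¬P(h,h) ∨ ¬P(e,e) ∨ ¬P(a,b) ∧ P(b,a) ∧ P(d,d))

Drive negations inward (¬∀x A ≡ ∃x ¬A, ¬∃x A ≡ ∀x ¬A, De Morgan for ∧/∨):
  (∀h ∀e (¬P(h,h) ∨ ¬P(e,e))) ∨ (∀b ∀a (¬P(a,b) ∧ P(b,a))) ∧ (∀d P(d,d))
Extract every quantifier outward, since the variables are now distinct and don't occur free across branches:
  ∀h ∀e ∀b ∀a ∀d (¬P(h,h) ∨ ¬P(e,e) ∨ ¬P(a,b) ∧ P(b,a) ∧ P(d,d))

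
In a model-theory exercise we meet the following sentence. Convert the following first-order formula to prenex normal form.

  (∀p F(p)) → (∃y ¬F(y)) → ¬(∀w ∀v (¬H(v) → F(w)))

Rewrite implications/biconditionals: A → B as ¬A ∨ B.
  ¬(∀p F(p)) ∨ ¬(∃y ¬F(y)) ∨ ¬(∀w ∀v (¬¬H(v) ∨ F(w)))
Move each ¬ inward, flipping quantifiers it crosses:
  (∃p ¬F(p)) ∨ (∀y F(y)) ∨ (∃w ∃v (¬H(v) ∧ ¬F(w)))
All bound variables are already distinct, so no renaming is needed.
Pull the quantifiers to the front (each side's bound variable is not free in the other side):
  ∃p ∀y ∃w ∃v (¬F(p) ∨ F(y) ∨ ¬H(v) ∧ ¬F(w))

∃p ∀y ∃w ∃v (¬F(p) ∨ F(y) ∨ ¬H(v) ∧ ¬F(w))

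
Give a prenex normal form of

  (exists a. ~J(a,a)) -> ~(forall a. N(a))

forall a. exists y1. (J(a,a) | ~N(y1))

First replace A → B with ¬A ∨ B.
  ~(exists a. ~J(a,a)) | ~(forall a. N(a))
Move each ¬ inward, flipping quantifiers it crosses:
  (forall a. J(a,a)) | (exists a. ~N(a))
Standardize variables apart so no two quantifiers bind the same name: a↦y1.
  (forall a. J(a,a)) | (exists y1. ~N(y1))
Extract every quantifier outward, since the variables are now distinct and don't occur free across branches:
  forall a. exists y1. (J(a,a) | ~N(y1))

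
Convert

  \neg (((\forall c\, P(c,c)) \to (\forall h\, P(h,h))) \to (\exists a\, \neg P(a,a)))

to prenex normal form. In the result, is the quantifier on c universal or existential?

First replace A → B with ¬A ∨ B.
  \neg (\neg (\neg (\forall c\, P(c,c)) \lor (\forall h\, P(h,h))) \lor (\exists a\, \neg P(a,a)))
Move each ¬ inward, flipping quantifiers it crosses:
  ((\exists c\, \neg P(c,c)) \lor (\forall h\, P(h,h))) \land (\forall a\, P(a,a))
All bound variables are already distinct, so no renaming is needed.
Extract every quantifier outward, since the variables are now distinct and don't occur free across branches:
  \exists c\, \forall h\, \forall a\, ((\neg P(c,c) \lor P(h,h)) \land P(a,a))
The quantifier \forall c sits under an odd number of negations (counting the antecedent side of each →), so it flips to \exists c.

existential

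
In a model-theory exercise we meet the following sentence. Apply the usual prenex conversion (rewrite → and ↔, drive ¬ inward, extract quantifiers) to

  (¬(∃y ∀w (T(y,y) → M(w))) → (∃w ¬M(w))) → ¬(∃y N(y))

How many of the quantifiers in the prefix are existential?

1

First replace A → B with ¬A ∨ B.
  ¬(¬¬(∃y ∀w (¬T(y,y) ∨ M(w))) ∨ (∃w ¬M(w))) ∨ ¬(∃y N(y))
Move each ¬ inward, flipping quantifiers it crosses:
  (∀y ∃w (T(y,y) ∧ ¬M(w))) ∧ (∀w M(w)) ∨ (∀y ¬N(y))
Standardize variables apart so no two quantifiers bind the same name: w↦v1, y↦x1.
  (∀y ∃w (T(y,y) ∧ ¬M(w))) ∧ (∀v1 M(v1)) ∨ (∀x1 ¬N(x1))
Pull the quantifiers to the front (each side's bound variable is not free in the other side):
  ∀y ∃w ∀v1 ∀x1 (T(y,y) ∧ ¬M(w) ∧ M(v1) ∨ ¬N(x1))
The prefix is ∀y ∃w ∀v1 ∀x1: 3 universal, 1 existential.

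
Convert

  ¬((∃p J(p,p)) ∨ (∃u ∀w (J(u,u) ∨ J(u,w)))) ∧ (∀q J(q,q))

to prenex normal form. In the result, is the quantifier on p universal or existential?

universal

Drive negations inward (¬∀x A ≡ ∃x ¬A, ¬∃x A ≡ ∀x ¬A, De Morgan for ∧/∨):
  (∀p ¬J(p,p)) ∧ (∀u ∃w (¬J(u,u) ∧ ¬J(u,w))) ∧ (∀q J(q,q))
All bound variables are already distinct, so no renaming is needed.
Pull the quantifiers to the front (each side's bound variable is not free in the other side):
  ∀p ∀u ∃w ∀q (¬J(p,p) ∧ ¬J(u,u) ∧ ¬J(u,w) ∧ J(q,q))
The quantifier ∃p sits under an odd number of negations, so it flips to ∀p.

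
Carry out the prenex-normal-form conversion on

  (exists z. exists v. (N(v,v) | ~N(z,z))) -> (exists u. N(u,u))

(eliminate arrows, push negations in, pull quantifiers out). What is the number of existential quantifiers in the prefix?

1

First replace A → B with ¬A ∨ B.
  ~(exists z. exists v. (N(v,v) | ~N(z,z))) | (exists u. N(u,u))
Push ¬ through the quantifiers and connectives to reach negation normal form:
  (forall z. forall v. (~N(v,v) & N(z,z))) | (exists u. N(u,u))
All bound variables are already distinct, so no renaming is needed.
Extract every quantifier outward, since the variables are now distinct and don't occur free across branches:
  forall z. forall v. exists u. (~N(v,v) & N(z,z) | N(u,u))
The prefix is forall z forall v exists u: 2 universal, 1 existential.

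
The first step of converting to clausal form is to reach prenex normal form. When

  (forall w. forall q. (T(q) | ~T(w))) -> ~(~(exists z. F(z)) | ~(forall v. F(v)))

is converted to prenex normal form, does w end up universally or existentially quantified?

existential

First replace A → B with ¬A ∨ B.
  ~(forall w. forall q. (T(q) | ~T(w))) | ~(~(exists z. F(z)) | ~(forall v. F(v)))
Move each ¬ inward, flipping quantifiers it crosses:
  (exists w. exists q. (~T(q) & T(w))) | (exists z. F(z)) & (forall v. F(v))
All bound variables are already distinct, so no renaming is needed.
Extract every quantifier outward, since the variables are now distinct and don't occur free across branches:
  exists w. exists q. exists z. forall v. (~T(q) & T(w) | F(z) & F(v))
The quantifier forall w sits under an odd number of negations (counting the antecedent side of each →), so it flips to exists w.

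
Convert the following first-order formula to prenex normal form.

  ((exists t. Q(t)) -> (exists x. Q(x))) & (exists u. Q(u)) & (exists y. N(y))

Eliminate → and ↔ using ¬ and ∨.
  (~(exists t. Q(t)) | (exists x. Q(x))) & (exists u. Q(u)) & (exists y. N(y))
Push ¬ through the quantifiers and connectives to reach negation normal form:
  ((forall t. ~Q(t)) | (exists x. Q(x))) & (exists u. Q(u)) & (exists y. N(y))
All bound variables are already distinct, so no renaming is needed.
Finally move all quantifiers to the prefix:
  forall t. exists x. exists u. exists y. ((~Q(t) | Q(x)) & Q(u) & N(y))

forall t. exists x. exists u. exists y. ((~Q(t) | Q(x)) & Q(u) & N(y))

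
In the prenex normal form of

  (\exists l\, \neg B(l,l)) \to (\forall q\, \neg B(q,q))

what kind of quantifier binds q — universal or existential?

universal

First replace A → B with ¬A ∨ B.
  \neg (\exists l\, \neg B(l,l)) \lor (\forall q\, \neg B(q,q))
Push ¬ through the quantifiers and connectives to reach negation normal form:
  (\forall l\, B(l,l)) \lor (\forall q\, \neg B(q,q))
All bound variables are already distinct, so no renaming is needed.
Extract every quantifier outward, since the variables are now distinct and don't occur free across branches:
  \forall l\, \forall q\, (B(l,l) \lor \neg B(q,q))
The quantifier \forall q sits under an even number of negations (counting the antecedent side of each →), so it remains universal.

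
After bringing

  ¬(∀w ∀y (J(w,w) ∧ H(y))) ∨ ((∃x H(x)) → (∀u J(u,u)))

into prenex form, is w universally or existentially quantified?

existential

Rewrite implications/biconditionals: A → B as ¬A ∨ B.
  ¬(∀w ∀y (J(w,w) ∧ H(y))) ∨ ¬(∃x H(x)) ∨ (∀u J(u,u))
Drive negations inward (¬∀x A ≡ ∃x ¬A, ¬∃x A ≡ ∀x ¬A, De Morgan for ∧/∨):
  (∃w ∃y (¬J(w,w) ∨ ¬H(y))) ∨ (∀x ¬H(x)) ∨ (∀u J(u,u))
All bound variables are already distinct, so no renaming is needed.
Pull the quantifiers to the front (each side's bound variable is not free in the other side):
  ∃w ∃y ∀x ∀u (¬J(w,w) ∨ ¬H(y) ∨ ¬H(x) ∨ J(u,u))
The quantifier ∀w sits under an odd number of negations (counting the antecedent side of each →), so it flips to ∃w.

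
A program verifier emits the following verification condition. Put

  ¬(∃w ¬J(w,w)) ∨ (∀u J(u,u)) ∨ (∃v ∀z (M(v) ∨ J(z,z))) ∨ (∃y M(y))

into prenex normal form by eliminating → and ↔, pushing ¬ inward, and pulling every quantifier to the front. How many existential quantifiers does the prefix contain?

Push ¬ through the quantifiers and connectives to reach negation normal form:
  (∀w J(w,w)) ∨ (∀u J(u,u)) ∨ (∃v ∀z (M(v) ∨ J(z,z))) ∨ (∃y M(y))
All bound variables are already distinct, so no renaming is needed.
Pull the quantifiers to the front (each side's bound variable is not free in the other side):
  ∀w ∀u ∃v ∀z ∃y (J(w,w) ∨ J(u,u) ∨ M(v) ∨ J(z,z) ∨ M(y))
The prefix is ∀w ∀u ∃v ∀z ∃y: 3 universal, 2 existential.

2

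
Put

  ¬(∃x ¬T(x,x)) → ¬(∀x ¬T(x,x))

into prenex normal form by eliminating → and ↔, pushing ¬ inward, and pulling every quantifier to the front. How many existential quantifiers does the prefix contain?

Rewrite implications/biconditionals: A → B as ¬A ∨ B.
  ¬¬(∃x ¬T(x,x)) ∨ ¬(∀x ¬T(x,x))
Move each ¬ inward, flipping quantifiers it crosses:
  (∃x ¬T(x,x)) ∨ (∃x T(x,x))
Rename bound variables to avoid capture: x↦p.
  (∃x ¬T(x,x)) ∨ (∃p T(p,p))
Pull the quantifiers to the front (each side's bound variable is not free in the other side):
  ∃x ∃p (¬T(x,x) ∨ T(p,p))
The prefix is ∃x ∃p: 0 universal, 2 existential.

2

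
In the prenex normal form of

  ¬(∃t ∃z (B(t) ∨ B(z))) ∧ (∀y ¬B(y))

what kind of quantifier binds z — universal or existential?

Drive negations inward (¬∀x A ≡ ∃x ¬A, ¬∃x A ≡ ∀x ¬A, De Morgan for ∧/∨):
  (∀t ∀z (¬B(t) ∧ ¬B(z))) ∧ (∀y ¬B(y))
All bound variables are already distinct, so no renaming is needed.
Finally move all quantifiers to the prefix:
  ∀t ∀z ∀y (¬B(t) ∧ ¬B(z) ∧ ¬B(y))
The quantifier ∃z sits under an odd number of negations, so it flips to ∀z.

universal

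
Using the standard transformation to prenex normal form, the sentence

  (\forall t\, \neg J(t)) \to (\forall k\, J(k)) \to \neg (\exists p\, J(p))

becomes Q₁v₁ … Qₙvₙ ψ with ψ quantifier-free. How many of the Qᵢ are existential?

First replace A → B with ¬A ∨ B.
  \neg (\forall t\, \neg J(t)) \lor \neg (\forall k\, J(k)) \lor \neg (\exists p\, J(p))
Push ¬ through the quantifiers and connectives to reach negation normal form:
  (\exists t\, J(t)) \lor (\exists k\, \neg J(k)) \lor (\forall p\, \neg J(p))
All bound variables are already distinct, so no renaming is needed.
Finally move all quantifiers to the prefix:
  \exists t\, \exists k\, \forall p\, (J(t) \lor \neg J(k) \lor \neg J(p))
The prefix is \exists t \exists k \forall p: 1 universal, 2 existential.

2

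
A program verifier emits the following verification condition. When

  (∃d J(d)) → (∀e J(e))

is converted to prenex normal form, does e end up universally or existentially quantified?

universal

Eliminate → and ↔ using ¬ and ∨.
  ¬(∃d J(d)) ∨ (∀e J(e))
Push ¬ through the quantifiers and connectives to reach negation normal form:
  (∀d ¬J(d)) ∨ (∀e J(e))
Finally move all quantifiers to the prefix:
  ∀d ∀e (¬J(d) ∨ J(e))
The quantifier ∀e sits under an even number of negations (counting the antecedent side of each →), so it remains universal.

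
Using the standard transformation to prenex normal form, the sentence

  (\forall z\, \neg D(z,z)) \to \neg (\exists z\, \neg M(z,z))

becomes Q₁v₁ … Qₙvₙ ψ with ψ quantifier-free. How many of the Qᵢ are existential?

Rewrite implications/biconditionals: A → B as ¬A ∨ B.
  \neg (\forall z\, \neg D(z,z)) \lor \neg (\exists z\, \neg M(z,z))
Drive negations inward (¬∀x A ≡ ∃x ¬A, ¬∃x A ≡ ∀x ¬A, De Morgan for ∧/∨):
  (\exists z\, D(z,z)) \lor (\forall z\, M(z,z))
Standardize variables apart so no two quantifiers bind the same name: z↦v1.
  (\exists z\, D(z,z)) \lor (\forall v1\, M(v1,v1))
Pull the quantifiers to the front (each side's bound variable is not free in the other side):
  \exists z\, \forall v1\, (D(z,z) \lor M(v1,v1))
The prefix is \exists z \forall v1: 1 universal, 1 existential.

1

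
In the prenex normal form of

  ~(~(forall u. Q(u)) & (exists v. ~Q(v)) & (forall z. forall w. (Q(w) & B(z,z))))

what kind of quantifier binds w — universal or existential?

Move each ¬ inward, flipping quantifiers it crosses:
  (forall u. Q(u)) | (forall v. Q(v)) | (exists z. exists w. (~Q(w) | ~B(z,z)))
All bound variables are already distinct, so no renaming is needed.
Extract every quantifier outward, since the variables are now distinct and don't occur free across branches:
  forall u. forall v. exists z. exists w. (Q(u) | Q(v) | ~Q(w) | ~B(z,z))
The quantifier forall w sits under an odd number of negations, so it flips to exists w.

existential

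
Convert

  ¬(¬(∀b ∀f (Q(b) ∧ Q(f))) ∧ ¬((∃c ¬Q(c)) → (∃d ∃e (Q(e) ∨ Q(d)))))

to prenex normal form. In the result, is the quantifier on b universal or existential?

First replace A → B with ¬A ∨ B.
  ¬(¬(∀b ∀f (Q(b) ∧ Q(f))) ∧ ¬(¬(∃c ¬Q(c)) ∨ (∃d ∃e (Q(e) ∨ Q(d)))))
Drive negations inward (¬∀x A ≡ ∃x ¬A, ¬∃x A ≡ ∀x ¬A, De Morgan for ∧/∨):
  (∀b ∀f (Q(b) ∧ Q(f))) ∨ (∀c Q(c)) ∨ (∃d ∃e (Q(e) ∨ Q(d)))
All bound variables are already distinct, so no renaming is needed.
Pull the quantifiers to the front (each side's bound variable is not free in the other side):
  ∀b ∀f ∀c ∃d ∃e (Q(b) ∧ Q(f) ∨ Q(c) ∨ Q(e) ∨ Q(d))
The quantifier ∀b sits under an even number of negations (counting the antecedent side of each →), so it remains universal.

universal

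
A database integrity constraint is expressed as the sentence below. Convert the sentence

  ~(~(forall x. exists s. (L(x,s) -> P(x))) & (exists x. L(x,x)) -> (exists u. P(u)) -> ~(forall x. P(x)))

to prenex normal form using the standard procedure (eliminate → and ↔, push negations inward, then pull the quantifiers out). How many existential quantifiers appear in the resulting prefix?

3

Rewrite implications/biconditionals: A → B as ¬A ∨ B.
  ~(~(~(forall x. exists s. (~L(x,s) | P(x))) & (exists x. L(x,x))) | ~(exists u. P(u)) | ~(forall x. P(x)))
Push ¬ through the quantifiers and connectives to reach negation normal form:
  (exists x. forall s. (L(x,s) & ~P(x))) & (exists x. L(x,x)) & (exists u. P(u)) & (forall x. P(x))
Give each quantifier a distinct variable: x↦v, x↦w1.
  (exists x. forall s. (L(x,s) & ~P(x))) & (exists v. L(v,v)) & (exists u. P(u)) & (forall w1. P(w1))
Extract every quantifier outward, since the variables are now distinct and don't occur free across branches:
  exists x. forall s. exists v. exists u. forall w1. (L(x,s) & ~P(x) & L(v,v) & P(u) & P(w1))
The prefix is exists x forall s exists v exists u forall w1: 2 universal, 3 existential.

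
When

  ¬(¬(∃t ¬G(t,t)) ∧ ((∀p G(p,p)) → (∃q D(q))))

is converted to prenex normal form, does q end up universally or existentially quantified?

Eliminate → and ↔ using ¬ and ∨.
  ¬(¬(∃t ¬G(t,t)) ∧ (¬(∀p G(p,p)) ∨ (∃q D(q))))
Move each ¬ inward, flipping quantifiers it crosses:
  (∃t ¬G(t,t)) ∨ (∀p G(p,p)) ∧ (∀q ¬D(q))
All bound variables are already distinct, so no renaming is needed.
Extract every quantifier outward, since the variables are now distinct and don't occur free across branches:
  ∃t ∀p ∀q (¬G(t,t) ∨ G(p,p) ∧ ¬D(q))
The quantifier ∃q sits under an odd number of negations (counting the antecedent side of each →), so it flips to ∀q.

universal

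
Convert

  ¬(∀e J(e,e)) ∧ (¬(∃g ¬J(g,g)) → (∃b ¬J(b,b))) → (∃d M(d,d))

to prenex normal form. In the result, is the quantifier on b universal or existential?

universal

First replace A → B with ¬A ∨ B.
  ¬(¬(∀e J(e,e)) ∧ (¬¬(∃g ¬J(g,g)) ∨ (∃b ¬J(b,b)))) ∨ (∃d M(d,d))
Move each ¬ inward, flipping quantifiers it crosses:
  (∀e J(e,e)) ∨ (∀g J(g,g)) ∧ (∀b J(b,b)) ∨ (∃d M(d,d))
All bound variables are already distinct, so no renaming is needed.
Extract every quantifier outward, since the variables are now distinct and don't occur free across branches:
  ∀e ∀g ∀b ∃d (J(e,e) ∨ J(g,g) ∧ J(b,b) ∨ M(d,d))
The quantifier ∃b sits under an odd number of negations (counting the antecedent side of each →), so it flips to ∀b.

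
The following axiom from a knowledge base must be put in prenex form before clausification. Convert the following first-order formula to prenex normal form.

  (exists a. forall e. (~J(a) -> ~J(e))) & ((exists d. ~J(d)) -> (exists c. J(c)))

exists a. forall e. forall d. exists c. ((J(a) | ~J(e)) & (J(d) | J(c)))

Rewrite implications/biconditionals: A → B as ¬A ∨ B.
  (exists a. forall e. (~~J(a) | ~J(e))) & (~(exists d. ~J(d)) | (exists c. J(c)))
Push ¬ through the quantifiers and connectives to reach negation normal form:
  (exists a. forall e. (J(a) | ~J(e))) & ((forall d. J(d)) | (exists c. J(c)))
All bound variables are already distinct, so no renaming is needed.
Extract every quantifier outward, since the variables are now distinct and don't occur free across branches:
  exists a. forall e. forall d. exists c. ((J(a) | ~J(e)) & (J(d) | J(c)))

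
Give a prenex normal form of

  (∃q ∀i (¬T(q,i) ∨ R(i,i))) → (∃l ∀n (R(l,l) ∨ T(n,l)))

∀q ∃i ∃l ∀n (T(q,i) ∧ ¬R(i,i) ∨ R(l,l) ∨ T(n,l))

Rewrite implications/biconditionals: A → B as ¬A ∨ B.
  ¬(∃q ∀i (¬T(q,i) ∨ R(i,i))) ∨ (∃l ∀n (R(l,l) ∨ T(n,l)))
Push ¬ through the quantifiers and connectives to reach negation normal form:
  (∀q ∃i (T(q,i) ∧ ¬R(i,i))) ∨ (∃l ∀n (R(l,l) ∨ T(n,l)))
All bound variables are already distinct, so no renaming is needed.
Pull the quantifiers to the front (each side's bound variable is not free in the other side):
  ∀q ∃i ∃l ∀n (T(q,i) ∧ ¬R(i,i) ∨ R(l,l) ∨ T(n,l))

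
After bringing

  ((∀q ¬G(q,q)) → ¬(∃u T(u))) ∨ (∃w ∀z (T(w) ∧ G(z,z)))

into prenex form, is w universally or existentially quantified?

First replace A → B with ¬A ∨ B.
  ¬(∀q ¬G(q,q)) ∨ ¬(∃u T(u)) ∨ (∃w ∀z (T(w) ∧ G(z,z)))
Drive negations inward (¬∀x A ≡ ∃x ¬A, ¬∃x A ≡ ∀x ¬A, De Morgan for ∧/∨):
  (∃q G(q,q)) ∨ (∀u ¬T(u)) ∨ (∃w ∀z (T(w) ∧ G(z,z)))
All bound variables are already distinct, so no renaming is needed.
Extract every quantifier outward, since the variables are now distinct and don't occur free across branches:
  ∃q ∀u ∃w ∀z (G(q,q) ∨ ¬T(u) ∨ T(w) ∧ G(z,z))
The quantifier ∃w sits under an even number of negations (counting the antecedent side of each →), so it remains existential.

existential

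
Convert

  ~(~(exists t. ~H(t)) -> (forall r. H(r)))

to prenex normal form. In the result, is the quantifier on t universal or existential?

universal

Eliminate → and ↔ using ¬ and ∨.
  ~(~~(exists t. ~H(t)) | (forall r. H(r)))
Drive negations inward (¬∀x A ≡ ∃x ¬A, ¬∃x A ≡ ∀x ¬A, De Morgan for ∧/∨):
  (forall t. H(t)) & (exists r. ~H(r))
Extract every quantifier outward, since the variables are now distinct and don't occur free across branches:
  forall t. exists r. (H(t) & ~H(r))
The quantifier exists t sits under an odd number of negations (counting the antecedent side of each →), so it flips to forall t.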